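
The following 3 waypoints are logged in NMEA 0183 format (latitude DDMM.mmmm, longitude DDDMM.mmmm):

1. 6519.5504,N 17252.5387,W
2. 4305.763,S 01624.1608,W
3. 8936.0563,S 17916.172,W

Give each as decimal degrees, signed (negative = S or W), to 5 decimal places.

Point 1:
  Lat: split at 2 digits → 65° and 19.5504′; 65 + 19.5504/60 = 65.325840
  N ⇒ keep positive
  λ: split at 3 digits → 172° and 52.5387′; 172 + 52.5387/60 = 172.875645
  hemisphere W, so the sign is −
Point 2:
  φ: degrees = first 2 digits = 43, minutes = 5.763; 43 + 5.763/60 = 43.096050
  S → negative
  Longitude: split at 3 digits → 016° and 24.1608′; 16 + 24.1608/60 = 16.402680
  W ⇒ negate
Point 3:
  Lat: degrees = first 2 digits = 89, minutes = 36.0563; 89 + 36.0563/60 = 89.600938
  S → negative
  Longitude: degrees = first 3 digits = 179, minutes = 16.172; 179 + 16.172/60 = 179.269533
  W ⇒ negate

1. 65.32584, -172.87565
2. -43.09605, -16.40268
3. -89.60094, -179.26953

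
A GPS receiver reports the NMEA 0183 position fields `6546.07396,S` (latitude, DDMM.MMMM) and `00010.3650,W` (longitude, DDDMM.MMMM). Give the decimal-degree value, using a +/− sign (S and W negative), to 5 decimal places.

Lat: split at 2 digits → 65° and 46.07396′; 65 + 46.07396/60 = 65.767899
hemisphere S, so the sign is −
Lon: degrees = first 3 digits = 0, minutes = 10.365; 0 + 10.365/60 = 0.172750
W → negative

-65.76790, -0.17275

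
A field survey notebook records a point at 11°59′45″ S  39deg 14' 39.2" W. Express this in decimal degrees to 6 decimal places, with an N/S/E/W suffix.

11.995833° S, 39.244222° W

Lat: 11 + 59/60 + 45/3600 = 11.9958333
λ: 39 + 14/60 + 39.2/3600 = 39.2442222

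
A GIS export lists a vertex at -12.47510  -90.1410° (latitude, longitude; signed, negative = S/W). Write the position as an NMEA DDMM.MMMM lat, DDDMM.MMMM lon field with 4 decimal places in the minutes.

Latitude is negative → S; |value| = 12.475100
φ: minutes = (12.475100 − 12) × 60 = 28.506000
Longitude is negative → W; |value| = 90.141000
Lon: fractional part 0.141000 → 8.460000 minutes

1228.5060,S / 09008.4600,W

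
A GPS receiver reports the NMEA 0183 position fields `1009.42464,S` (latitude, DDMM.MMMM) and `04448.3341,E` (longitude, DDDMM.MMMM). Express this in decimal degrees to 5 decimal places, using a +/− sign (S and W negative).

-10.15708, 44.80557

φ: split at 2 digits → 10° and 9.42464′; 10 + 9.42464/60 = 10.157077
hemisphere S, so the sign is −
λ: degrees = first 3 digits = 44, minutes = 48.3341; 44 + 48.3341/60 = 44.805568
E → positive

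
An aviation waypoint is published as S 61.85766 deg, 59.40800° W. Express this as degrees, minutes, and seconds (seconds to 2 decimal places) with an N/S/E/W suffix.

Lat: 0.857660 × 60 = 51.45960′ → 51′, remainder × 60 = 27.5760″
Longitude: 0.408000 × 60 = 24.48000′ → 24′, remainder × 60 = 28.8000″

61°51′27.58″ S, 59°24′28.80″ W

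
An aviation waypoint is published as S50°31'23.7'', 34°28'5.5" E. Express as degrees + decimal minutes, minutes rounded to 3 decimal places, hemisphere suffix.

Lat: seconds/60 = 0.39500; minutes = 31 + 0.39500 = 31.39500
λ: seconds/60 = 0.09167; minutes = 28 + 0.09167 = 28.09167

50° 31.395′ S, 34° 28.092′ E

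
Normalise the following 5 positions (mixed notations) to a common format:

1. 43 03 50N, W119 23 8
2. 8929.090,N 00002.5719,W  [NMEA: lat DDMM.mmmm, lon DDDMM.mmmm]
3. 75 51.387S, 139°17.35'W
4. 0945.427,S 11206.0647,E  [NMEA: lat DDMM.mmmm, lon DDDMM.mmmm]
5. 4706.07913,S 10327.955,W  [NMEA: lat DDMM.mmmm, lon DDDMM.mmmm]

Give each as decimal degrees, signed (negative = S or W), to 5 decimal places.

Point 1:
  Latitude: 43° + 3/60 + 50/3600 = 43 + 0.050000 + 0.013889 = 43.063889
  N ⇒ keep positive
  Lon: 119° + 23/60 + 8/3600 = 119 + 0.383333 + 0.002222 = 119.385556
  W → negative
Point 2:
  Lat: degrees = first 2 digits = 89, minutes = 29.09; 89 + 29.09/60 = 89.484833
  N ⇒ keep positive
  λ: degrees = first 3 digits = 0, minutes = 2.5719; 0 + 2.5719/60 = 0.042865
  hemisphere W, so the sign is −
Point 3:
  Lat: 51.387′ = 0.856450°; total 75.856450
  S → negative
  Lon: 139 + 17.35/60 = 139.289167
  W → negative
Point 4:
  φ: degrees = first 2 digits = 9, minutes = 45.427; 9 + 45.427/60 = 9.757117
  hemisphere S, so the sign is −
  λ: split at 3 digits → 112° and 6.0647′; 112 + 6.0647/60 = 112.101078
  E ⇒ keep positive
Point 5:
  Lat: split at 2 digits → 47° and 6.07913′; 47 + 6.07913/60 = 47.101319
  S ⇒ negate
  Longitude: split at 3 digits → 103° and 27.955′; 103 + 27.955/60 = 103.465917
  W ⇒ negate

1. 43.06389, -119.38556
2. 89.48483, -0.04287
3. -75.85645, -139.28917
4. -9.75712, 112.10108
5. -47.10132, -103.46592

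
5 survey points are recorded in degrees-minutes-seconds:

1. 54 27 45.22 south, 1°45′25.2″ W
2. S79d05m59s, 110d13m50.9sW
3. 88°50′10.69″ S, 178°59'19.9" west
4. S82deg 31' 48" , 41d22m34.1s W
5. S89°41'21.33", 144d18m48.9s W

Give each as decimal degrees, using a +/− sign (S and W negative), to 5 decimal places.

Point 1:
  φ: 27′ + 45.22″ = 27.75367′; 54 + 27.75367/60 = 54.462561
  S ⇒ negate
  λ: 1° + 45/60 + 25.2/3600 = 1 + 0.750000 + 0.007000 = 1.757000
  hemisphere W, so the sign is −
Point 2:
  Lat: 79 + 5/60 + 59/3600 = 79.099722
  S ⇒ negate
  Lon: 110 + 13/60 + 50.9/3600 = 110.230806
  hemisphere W, so the sign is −
Point 3:
  Latitude: 88 + 50/60 + 10.69/3600 = 88.836303
  S ⇒ negate
  λ: 178° + 59/60 + 19.9/3600 = 178 + 0.983333 + 0.005528 = 178.988861
  hemisphere W, so the sign is −
Point 4:
  φ: 82 + 31/60 + 48/3600 = 82.530000
  S ⇒ negate
  Lon: 41° + 22/60 + 34.1/3600 = 41 + 0.366667 + 0.009472 = 41.376139
  hemisphere W, so the sign is −
Point 5:
  Lat: 89° + 41/60 + 21.33/3600 = 89 + 0.683333 + 0.005925 = 89.689258
  hemisphere S, so the sign is −
  Longitude: 18′ + 48.9″ = 18.81500′; 144 + 18.81500/60 = 144.313583
  W ⇒ negate

1. -54.46256, -1.75700
2. -79.09972, -110.23081
3. -88.83630, -178.98886
4. -82.53000, -41.37614
5. -89.68926, -144.31358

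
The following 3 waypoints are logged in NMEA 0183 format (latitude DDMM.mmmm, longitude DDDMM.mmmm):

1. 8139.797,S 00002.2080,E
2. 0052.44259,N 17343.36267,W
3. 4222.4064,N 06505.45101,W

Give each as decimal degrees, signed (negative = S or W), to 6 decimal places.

1. -81.663283, 0.036800
2. 0.874043, -173.722711
3. 42.373440, -65.090850

Point 1:
  Lat: split at 2 digits → 81° and 39.797′; 81 + 39.797/60 = 81.6632833
  hemisphere S, so the sign is −
  Lon: split at 3 digits → 000° and 2.208′; 0 + 2.208/60 = 0.0368000
  E → positive
Point 2:
  Lat: split at 2 digits → 00° and 52.44259′; 0 + 52.44259/60 = 0.8740432
  N → positive
  λ: split at 3 digits → 173° and 43.36267′; 173 + 43.36267/60 = 173.7227112
  W ⇒ negate
Point 3:
  Lat: split at 2 digits → 42° and 22.4064′; 42 + 22.4064/60 = 42.3734400
  N → positive
  Longitude: degrees = first 3 digits = 65, minutes = 5.45101; 65 + 5.45101/60 = 65.0908502
  W ⇒ negate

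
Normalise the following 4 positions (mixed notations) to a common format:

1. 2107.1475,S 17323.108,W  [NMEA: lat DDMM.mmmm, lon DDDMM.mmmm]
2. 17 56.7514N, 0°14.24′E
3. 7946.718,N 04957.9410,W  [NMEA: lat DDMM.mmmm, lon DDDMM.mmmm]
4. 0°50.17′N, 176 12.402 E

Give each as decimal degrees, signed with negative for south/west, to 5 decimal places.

Point 1:
  φ: split at 2 digits → 21° and 7.1475′; 21 + 7.1475/60 = 21.119125
  hemisphere S, so the sign is −
  λ: split at 3 digits → 173° and 23.108′; 173 + 23.108/60 = 173.385133
  W ⇒ negate
Point 2:
  Latitude: 56.7514′ = 0.945857°; total 17.945857
  N → positive
  Longitude: 14.24′ = 0.237333°; total 0.237333
  E ⇒ keep positive
Point 3:
  Lat: degrees = first 2 digits = 79, minutes = 46.718; 79 + 46.718/60 = 79.778633
  N ⇒ keep positive
  Longitude: split at 3 digits → 049° and 57.941′; 49 + 57.941/60 = 49.965683
  hemisphere W, so the sign is −
Point 4:
  Latitude: 0 + 50.17/60 = 0.836167
  N → positive
  λ: 176 + 12.402/60 = 176.206700
  E ⇒ keep positive

1. -21.11913, -173.38513
2. 17.94586, 0.23733
3. 79.77863, -49.96568
4. 0.83617, 176.20670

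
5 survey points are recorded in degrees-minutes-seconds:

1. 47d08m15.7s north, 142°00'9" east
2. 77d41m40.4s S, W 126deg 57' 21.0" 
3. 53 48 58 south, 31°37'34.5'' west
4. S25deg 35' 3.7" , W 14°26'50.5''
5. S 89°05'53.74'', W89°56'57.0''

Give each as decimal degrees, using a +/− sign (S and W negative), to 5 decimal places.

Point 1:
  Lat: 47 + 8/60 + 15.7/3600 = 47.137694
  N → positive
  Lon: 0′ + 9″ = 0.15000′; 142 + 0.15000/60 = 142.002500
  E → positive
Point 2:
  Lat: 41′ + 40.4″ = 41.67333′; 77 + 41.67333/60 = 77.694556
  S → negative
  λ: 57′ + 21″ = 57.35000′; 126 + 57.35000/60 = 126.955833
  W ⇒ negate
Point 3:
  Lat: 53 + 48/60 + 58/3600 = 53.816111
  hemisphere S, so the sign is −
  Longitude: 31 + 37/60 + 34.5/3600 = 31.626250
  W → negative
Point 4:
  φ: 25 + 35/60 + 3.7/3600 = 25.584361
  S ⇒ negate
  Longitude: 14° + 26/60 + 50.5/3600 = 14 + 0.433333 + 0.014028 = 14.447361
  W ⇒ negate
Point 5:
  Latitude: 89° + 5/60 + 53.74/3600 = 89 + 0.083333 + 0.014928 = 89.098261
  S ⇒ negate
  Lon: 89° + 56/60 + 57/3600 = 89 + 0.933333 + 0.015833 = 89.949167
  W → negative

1. 47.13769, 142.00250
2. -77.69456, -126.95583
3. -53.81611, -31.62625
4. -25.58436, -14.44736
5. -89.09826, -89.94917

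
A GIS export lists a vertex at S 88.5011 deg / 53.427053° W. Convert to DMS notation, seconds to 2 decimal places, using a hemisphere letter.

Lat: whole degrees 88; 30.06600′ → 30′ and 3.9600″
Longitude: 0.427053° → 25.62318′; 0.62318 × 60 = 37.3908″

88°30′3.96″ S, 53°25′37.39″ W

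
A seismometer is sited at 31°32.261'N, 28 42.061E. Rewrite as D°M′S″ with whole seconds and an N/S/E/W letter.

Lat: 32.26100′ → 32′ and 0.26100 × 60 = 15.66″
Lon: 42.06100′ → 42′ and 0.06100 × 60 = 3.66″

31°32′16″ N, 28°42′4″ E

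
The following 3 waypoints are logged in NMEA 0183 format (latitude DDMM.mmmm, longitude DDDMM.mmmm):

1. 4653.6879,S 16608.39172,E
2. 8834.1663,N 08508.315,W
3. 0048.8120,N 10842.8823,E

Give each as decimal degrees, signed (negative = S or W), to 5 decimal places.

1. -46.89480, 166.13986
2. 88.56944, -85.13858
3. 0.81353, 108.71471

Point 1:
  Lat: split at 2 digits → 46° and 53.6879′; 46 + 53.6879/60 = 46.894798
  hemisphere S, so the sign is −
  Longitude: split at 3 digits → 166° and 8.39172′; 166 + 8.39172/60 = 166.139862
  E → positive
Point 2:
  Latitude: degrees = first 2 digits = 88, minutes = 34.1663; 88 + 34.1663/60 = 88.569438
  N ⇒ keep positive
  λ: degrees = first 3 digits = 85, minutes = 8.315; 85 + 8.315/60 = 85.138583
  hemisphere W, so the sign is −
Point 3:
  φ: split at 2 digits → 00° and 48.812′; 0 + 48.812/60 = 0.813533
  N → positive
  λ: degrees = first 3 digits = 108, minutes = 42.8823; 108 + 42.8823/60 = 108.714705
  E → positive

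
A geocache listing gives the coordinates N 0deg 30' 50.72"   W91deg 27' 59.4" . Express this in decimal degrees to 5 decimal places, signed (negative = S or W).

0.51409, -91.46650

Lat: 0° + 30/60 + 50.72/3600 = 0 + 0.500000 + 0.014089 = 0.514089
N → positive
Lon: 27′ + 59.4″ = 27.99000′; 91 + 27.99000/60 = 91.466500
W ⇒ negate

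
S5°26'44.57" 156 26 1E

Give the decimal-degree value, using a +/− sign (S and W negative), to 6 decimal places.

-5.445714, 156.433611

Latitude: 5° + 26/60 + 44.57/3600 = 5 + 0.433333 + 0.012381 = 5.4457139
S ⇒ negate
λ: 156° + 26/60 + 1/3600 = 156 + 0.433333 + 0.000278 = 156.4336111
E → positive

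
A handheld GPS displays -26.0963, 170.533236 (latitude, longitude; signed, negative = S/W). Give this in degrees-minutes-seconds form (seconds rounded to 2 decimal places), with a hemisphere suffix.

26°05′46.68″ S, 170°31′59.65″ E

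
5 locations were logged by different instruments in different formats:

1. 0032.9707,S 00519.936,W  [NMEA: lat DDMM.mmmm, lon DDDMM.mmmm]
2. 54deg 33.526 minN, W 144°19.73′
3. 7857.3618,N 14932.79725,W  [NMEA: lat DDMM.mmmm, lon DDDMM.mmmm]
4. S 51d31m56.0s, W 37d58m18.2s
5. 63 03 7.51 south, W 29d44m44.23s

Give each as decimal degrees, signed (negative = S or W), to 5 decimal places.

1. -0.54951, -5.33227
2. 54.55877, -144.32883
3. 78.95603, -149.54662
4. -51.53222, -37.97172
5. -63.05209, -29.74562

Point 1:
  Lat: degrees = first 2 digits = 0, minutes = 32.9707; 0 + 32.9707/60 = 0.549512
  hemisphere S, so the sign is −
  Lon: degrees = first 3 digits = 5, minutes = 19.936; 5 + 19.936/60 = 5.332267
  hemisphere W, so the sign is −
Point 2:
  Lat: 33.526′ = 0.558767°; total 54.558767
  N ⇒ keep positive
  λ: 144 + 19.73/60 = 144.328833
  hemisphere W, so the sign is −
Point 3:
  φ: degrees = first 2 digits = 78, minutes = 57.3618; 78 + 57.3618/60 = 78.956030
  N → positive
  Lon: split at 3 digits → 149° and 32.79725′; 149 + 32.79725/60 = 149.546621
  hemisphere W, so the sign is −
Point 4:
  φ: 31′ + 56″ = 31.93333′; 51 + 31.93333/60 = 51.532222
  S → negative
  Longitude: 58′ + 18.2″ = 58.30333′; 37 + 58.30333/60 = 37.971722
  W → negative
Point 5:
  φ: 63° + 3/60 + 7.51/3600 = 63 + 0.050000 + 0.002086 = 63.052086
  hemisphere S, so the sign is −
  λ: 29 + 44/60 + 44.23/3600 = 29.745619
  W ⇒ negate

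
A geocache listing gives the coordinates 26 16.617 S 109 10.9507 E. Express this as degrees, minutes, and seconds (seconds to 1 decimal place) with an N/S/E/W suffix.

26°16′37.0″ S, 109°10′57.0″ E

φ: 16.61700′ → 16′ and 0.61700 × 60 = 37.020″
Lon: 10.95070′ → 10′ and 0.95070 × 60 = 57.042″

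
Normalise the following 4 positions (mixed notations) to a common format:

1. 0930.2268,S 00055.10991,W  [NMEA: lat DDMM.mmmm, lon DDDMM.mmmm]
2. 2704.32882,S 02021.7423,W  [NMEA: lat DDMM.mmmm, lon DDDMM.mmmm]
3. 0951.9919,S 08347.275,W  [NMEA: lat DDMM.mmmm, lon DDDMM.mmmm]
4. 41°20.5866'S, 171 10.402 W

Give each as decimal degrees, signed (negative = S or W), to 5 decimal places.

1. -9.50378, -0.91850
2. -27.07215, -20.36237
3. -9.86653, -83.78792
4. -41.34311, -171.17337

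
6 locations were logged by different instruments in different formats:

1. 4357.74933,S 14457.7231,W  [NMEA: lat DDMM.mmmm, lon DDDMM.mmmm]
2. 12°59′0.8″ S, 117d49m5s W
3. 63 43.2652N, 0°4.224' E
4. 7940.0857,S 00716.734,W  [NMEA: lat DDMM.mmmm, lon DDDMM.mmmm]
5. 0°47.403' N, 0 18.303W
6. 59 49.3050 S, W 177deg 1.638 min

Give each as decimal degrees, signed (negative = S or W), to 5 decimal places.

Point 1:
  Latitude: split at 2 digits → 43° and 57.74933′; 43 + 57.74933/60 = 43.962489
  hemisphere S, so the sign is −
  Longitude: degrees = first 3 digits = 144, minutes = 57.7231; 144 + 57.7231/60 = 144.962052
  W ⇒ negate
Point 2:
  φ: 12° + 59/60 + 0.8/3600 = 12 + 0.983333 + 0.000222 = 12.983556
  S ⇒ negate
  Longitude: 117° + 49/60 + 5/3600 = 117 + 0.816667 + 0.001389 = 117.818056
  W ⇒ negate
Point 3:
  Lat: 43.2652′ = 0.721087°; total 63.721087
  N → positive
  Longitude: 4.224′ = 0.070400°; total 0.070400
  E ⇒ keep positive
Point 4:
  Lat: split at 2 digits → 79° and 40.0857′; 79 + 40.0857/60 = 79.668095
  S ⇒ negate
  Lon: degrees = first 3 digits = 7, minutes = 16.734; 7 + 16.734/60 = 7.278900
  W ⇒ negate
Point 5:
  φ: 47.403′ = 0.790050°; total 0.790050
  N ⇒ keep positive
  λ: 0 + 18.303/60 = 0.305050
  W → negative
Point 6:
  Latitude: 49.305′ = 0.821750°; total 59.821750
  S → negative
  Longitude: 1.638′ = 0.027300°; total 177.027300
  W → negative

1. -43.96249, -144.96205
2. -12.98356, -117.81806
3. 63.72109, 0.07040
4. -79.66810, -7.27890
5. 0.79005, -0.30505
6. -59.82175, -177.02730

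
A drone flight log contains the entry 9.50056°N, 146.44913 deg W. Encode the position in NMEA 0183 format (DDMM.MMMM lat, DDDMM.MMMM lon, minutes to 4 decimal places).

0930.0336,N / 14626.9478,W

Latitude: 9° + 0.500560 × 60 = 9° 30.033600′
Lon: 146° + 0.449130 × 60 = 146° 26.947800′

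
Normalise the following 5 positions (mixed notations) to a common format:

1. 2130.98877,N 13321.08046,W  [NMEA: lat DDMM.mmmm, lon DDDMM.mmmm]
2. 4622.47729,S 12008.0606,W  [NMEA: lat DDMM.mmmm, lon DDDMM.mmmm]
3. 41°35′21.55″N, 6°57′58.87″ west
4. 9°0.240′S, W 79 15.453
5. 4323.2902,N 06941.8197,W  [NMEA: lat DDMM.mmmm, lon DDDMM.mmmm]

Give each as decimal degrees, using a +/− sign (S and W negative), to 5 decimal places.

1. 21.51648, -133.35134
2. -46.37462, -120.13434
3. 41.58932, -6.96635
4. -9.00400, -79.25755
5. 43.38817, -69.69700

Point 1:
  φ: degrees = first 2 digits = 21, minutes = 30.98877; 21 + 30.98877/60 = 21.516480
  N → positive
  Lon: degrees = first 3 digits = 133, minutes = 21.08046; 133 + 21.08046/60 = 133.351341
  W ⇒ negate
Point 2:
  φ: split at 2 digits → 46° and 22.47729′; 46 + 22.47729/60 = 46.374622
  S → negative
  λ: split at 3 digits → 120° and 8.0606′; 120 + 8.0606/60 = 120.134343
  W → negative
Point 3:
  φ: 41° + 35/60 + 21.55/3600 = 41 + 0.583333 + 0.005986 = 41.589319
  N → positive
  Longitude: 6° + 57/60 + 58.87/3600 = 6 + 0.950000 + 0.016353 = 6.966353
  W ⇒ negate
Point 4:
  φ: 0.24′ = 0.004000°; total 9.004000
  hemisphere S, so the sign is −
  λ: 15.453′ = 0.257550°; total 79.257550
  W → negative
Point 5:
  Latitude: split at 2 digits → 43° and 23.2902′; 43 + 23.2902/60 = 43.388170
  N → positive
  Lon: degrees = first 3 digits = 69, minutes = 41.8197; 69 + 41.8197/60 = 69.696995
  W ⇒ negate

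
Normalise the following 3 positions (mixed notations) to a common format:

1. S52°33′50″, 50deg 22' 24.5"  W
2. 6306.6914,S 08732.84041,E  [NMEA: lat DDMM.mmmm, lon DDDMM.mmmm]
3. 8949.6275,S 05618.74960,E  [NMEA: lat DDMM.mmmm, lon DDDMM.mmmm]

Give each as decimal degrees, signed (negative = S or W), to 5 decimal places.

Point 1:
  Lat: 52° + 33/60 + 50/3600 = 52 + 0.550000 + 0.013889 = 52.563889
  S ⇒ negate
  Lon: 22′ + 24.5″ = 22.40833′; 50 + 22.40833/60 = 50.373472
  W ⇒ negate
Point 2:
  Lat: degrees = first 2 digits = 63, minutes = 6.6914; 63 + 6.6914/60 = 63.111523
  hemisphere S, so the sign is −
  Longitude: split at 3 digits → 087° and 32.84041′; 87 + 32.84041/60 = 87.547340
  E → positive
Point 3:
  Lat: degrees = first 2 digits = 89, minutes = 49.6275; 89 + 49.6275/60 = 89.827125
  S → negative
  λ: split at 3 digits → 056° and 18.7496′; 56 + 18.7496/60 = 56.312493
  E → positive

1. -52.56389, -50.37347
2. -63.11152, 87.54734
3. -89.82713, 56.31249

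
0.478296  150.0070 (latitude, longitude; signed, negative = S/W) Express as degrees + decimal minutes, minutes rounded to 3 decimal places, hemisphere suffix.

0° 28.698′ N, 150° 0.420′ E

φ: fractional part 0.478296 → 28.69776 minutes
Longitude: minutes = (150.007000 − 150) × 60 = 0.42000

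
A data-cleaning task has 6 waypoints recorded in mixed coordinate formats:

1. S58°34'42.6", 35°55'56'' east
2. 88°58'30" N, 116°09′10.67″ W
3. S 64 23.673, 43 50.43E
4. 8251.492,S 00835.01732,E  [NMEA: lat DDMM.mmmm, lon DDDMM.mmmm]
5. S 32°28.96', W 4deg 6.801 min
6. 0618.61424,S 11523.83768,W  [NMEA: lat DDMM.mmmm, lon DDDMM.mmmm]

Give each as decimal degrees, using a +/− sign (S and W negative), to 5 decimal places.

Point 1:
  Latitude: 58 + 34/60 + 42.6/3600 = 58.578500
  S → negative
  λ: 35 + 55/60 + 56/3600 = 35.932222
  E ⇒ keep positive
Point 2:
  Latitude: 58′ + 30″ = 58.50000′; 88 + 58.50000/60 = 88.975000
  N ⇒ keep positive
  Longitude: 116° + 9/60 + 10.67/3600 = 116 + 0.150000 + 0.002964 = 116.152964
  W → negative
Point 3:
  φ: 64 + 23.673/60 = 64.394550
  S ⇒ negate
  Lon: 43 + 50.43/60 = 43.840500
  E → positive
Point 4:
  Latitude: split at 2 digits → 82° and 51.492′; 82 + 51.492/60 = 82.858200
  hemisphere S, so the sign is −
  Longitude: split at 3 digits → 008° and 35.01732′; 8 + 35.01732/60 = 8.583622
  E ⇒ keep positive
Point 5:
  φ: 32 + 28.96/60 = 32.482667
  S ⇒ negate
  Longitude: 6.801′ = 0.113350°; total 4.113350
  W → negative
Point 6:
  Lat: split at 2 digits → 06° and 18.61424′; 6 + 18.61424/60 = 6.310237
  S ⇒ negate
  λ: split at 3 digits → 115° and 23.83768′; 115 + 23.83768/60 = 115.397295
  W ⇒ negate

1. -58.57850, 35.93222
2. 88.97500, -116.15296
3. -64.39455, 43.84050
4. -82.85820, 8.58362
5. -32.48267, -4.11335
6. -6.31024, -115.39729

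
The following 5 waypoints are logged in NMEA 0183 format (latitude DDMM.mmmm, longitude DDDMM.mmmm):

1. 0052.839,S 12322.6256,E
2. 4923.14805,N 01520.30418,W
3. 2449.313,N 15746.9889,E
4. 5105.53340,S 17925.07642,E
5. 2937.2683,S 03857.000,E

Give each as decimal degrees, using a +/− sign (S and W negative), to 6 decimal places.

Point 1:
  Lat: degrees = first 2 digits = 0, minutes = 52.839; 0 + 52.839/60 = 0.8806500
  S ⇒ negate
  λ: split at 3 digits → 123° and 22.6256′; 123 + 22.6256/60 = 123.3770933
  E → positive
Point 2:
  Latitude: degrees = first 2 digits = 49, minutes = 23.14805; 49 + 23.14805/60 = 49.3858008
  N ⇒ keep positive
  Lon: split at 3 digits → 015° and 20.30418′; 15 + 20.30418/60 = 15.3384030
  W → negative
Point 3:
  φ: degrees = first 2 digits = 24, minutes = 49.313; 24 + 49.313/60 = 24.8218833
  N ⇒ keep positive
  Lon: split at 3 digits → 157° and 46.9889′; 157 + 46.9889/60 = 157.7831483
  E ⇒ keep positive
Point 4:
  Lat: split at 2 digits → 51° and 5.5334′; 51 + 5.5334/60 = 51.0922233
  S → negative
  Longitude: degrees = first 3 digits = 179, minutes = 25.07642; 179 + 25.07642/60 = 179.4179403
  E → positive
Point 5:
  Lat: split at 2 digits → 29° and 37.2683′; 29 + 37.2683/60 = 29.6211383
  S ⇒ negate
  λ: split at 3 digits → 038° and 57′; 38 + 57/60 = 38.9500000
  E ⇒ keep positive

1. -0.880650, 123.377093
2. 49.385801, -15.338403
3. 24.821883, 157.783148
4. -51.092223, 179.417940
5. -29.621138, 38.950000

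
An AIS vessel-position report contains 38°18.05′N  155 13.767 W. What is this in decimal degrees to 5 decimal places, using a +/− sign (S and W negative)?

φ: 18.05′ = 0.300833°; total 38.300833
N ⇒ keep positive
Lon: 13.767′ = 0.229450°; total 155.229450
hemisphere W, so the sign is −

38.30083, -155.22945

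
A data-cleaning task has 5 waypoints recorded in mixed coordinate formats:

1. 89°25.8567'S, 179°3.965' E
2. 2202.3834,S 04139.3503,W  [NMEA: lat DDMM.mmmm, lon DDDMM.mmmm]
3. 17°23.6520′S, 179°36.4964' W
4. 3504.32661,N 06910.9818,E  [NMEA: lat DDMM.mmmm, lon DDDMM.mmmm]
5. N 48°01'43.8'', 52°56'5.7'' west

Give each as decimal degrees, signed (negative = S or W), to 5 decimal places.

Point 1:
  φ: 89 + 25.8567/60 = 89.430945
  S → negative
  Lon: 179 + 3.965/60 = 179.066083
  E ⇒ keep positive
Point 2:
  φ: degrees = first 2 digits = 22, minutes = 2.3834; 22 + 2.3834/60 = 22.039723
  S → negative
  λ: degrees = first 3 digits = 41, minutes = 39.3503; 41 + 39.3503/60 = 41.655838
  W → negative
Point 3:
  φ: 17 + 23.652/60 = 17.394200
  S ⇒ negate
  λ: 179 + 36.4964/60 = 179.608273
  hemisphere W, so the sign is −
Point 4:
  φ: split at 2 digits → 35° and 4.32661′; 35 + 4.32661/60 = 35.072110
  N ⇒ keep positive
  Lon: split at 3 digits → 069° and 10.9818′; 69 + 10.9818/60 = 69.183030
  E → positive
Point 5:
  Lat: 48° + 1/60 + 43.8/3600 = 48 + 0.016667 + 0.012167 = 48.028833
  N ⇒ keep positive
  Longitude: 52° + 56/60 + 5.7/3600 = 52 + 0.933333 + 0.001583 = 52.934917
  W ⇒ negate

1. -89.43095, 179.06608
2. -22.03972, -41.65584
3. -17.39420, -179.60827
4. 35.07211, 69.18303
5. 48.02883, -52.93492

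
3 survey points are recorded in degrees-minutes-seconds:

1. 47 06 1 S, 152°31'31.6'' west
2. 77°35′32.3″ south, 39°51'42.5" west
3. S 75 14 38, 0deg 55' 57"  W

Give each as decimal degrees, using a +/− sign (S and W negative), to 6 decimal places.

Point 1:
  Latitude: 47° + 6/60 + 1/3600 = 47 + 0.100000 + 0.000278 = 47.1002778
  S ⇒ negate
  Longitude: 152° + 31/60 + 31.6/3600 = 152 + 0.516667 + 0.008778 = 152.5254444
  W → negative
Point 2:
  Lat: 77 + 35/60 + 32.3/3600 = 77.5923056
  S → negative
  λ: 39° + 51/60 + 42.5/3600 = 39 + 0.850000 + 0.011806 = 39.8618056
  W → negative
Point 3:
  φ: 14′ + 38″ = 14.63333′; 75 + 14.63333/60 = 75.2438889
  S ⇒ negate
  Lon: 0° + 55/60 + 57/3600 = 0 + 0.916667 + 0.015833 = 0.9325000
  W ⇒ negate

1. -47.100278, -152.525444
2. -77.592306, -39.861806
3. -75.243889, -0.932500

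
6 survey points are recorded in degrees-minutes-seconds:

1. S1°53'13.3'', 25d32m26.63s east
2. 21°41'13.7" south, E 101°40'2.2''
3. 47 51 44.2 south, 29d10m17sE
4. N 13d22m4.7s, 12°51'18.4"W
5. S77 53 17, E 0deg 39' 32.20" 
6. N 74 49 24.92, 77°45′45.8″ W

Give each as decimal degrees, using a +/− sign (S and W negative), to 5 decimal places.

Point 1:
  φ: 53′ + 13.3″ = 53.22167′; 1 + 53.22167/60 = 1.887028
  S ⇒ negate
  λ: 25 + 32/60 + 26.63/3600 = 25.540731
  E → positive
Point 2:
  Latitude: 21° + 41/60 + 13.7/3600 = 21 + 0.683333 + 0.003806 = 21.687139
  hemisphere S, so the sign is −
  Longitude: 101 + 40/60 + 2.2/3600 = 101.667278
  E ⇒ keep positive
Point 3:
  Lat: 47° + 51/60 + 44.2/3600 = 47 + 0.850000 + 0.012278 = 47.862278
  hemisphere S, so the sign is −
  Longitude: 10′ + 17″ = 10.28333′; 29 + 10.28333/60 = 29.171389
  E ⇒ keep positive
Point 4:
  Lat: 13° + 22/60 + 4.7/3600 = 13 + 0.366667 + 0.001306 = 13.367972
  N ⇒ keep positive
  Longitude: 12 + 51/60 + 18.4/3600 = 12.855111
  hemisphere W, so the sign is −
Point 5:
  Latitude: 77 + 53/60 + 17/3600 = 77.888056
  S → negative
  λ: 39′ + 32.2″ = 39.53667′; 0 + 39.53667/60 = 0.658944
  E ⇒ keep positive
Point 6:
  Latitude: 74° + 49/60 + 24.92/3600 = 74 + 0.816667 + 0.006922 = 74.823589
  N → positive
  Longitude: 77° + 45/60 + 45.8/3600 = 77 + 0.750000 + 0.012722 = 77.762722
  W → negative

1. -1.88703, 25.54073
2. -21.68714, 101.66728
3. -47.86228, 29.17139
4. 13.36797, -12.85511
5. -77.88806, 0.65894
6. 74.82359, -77.76272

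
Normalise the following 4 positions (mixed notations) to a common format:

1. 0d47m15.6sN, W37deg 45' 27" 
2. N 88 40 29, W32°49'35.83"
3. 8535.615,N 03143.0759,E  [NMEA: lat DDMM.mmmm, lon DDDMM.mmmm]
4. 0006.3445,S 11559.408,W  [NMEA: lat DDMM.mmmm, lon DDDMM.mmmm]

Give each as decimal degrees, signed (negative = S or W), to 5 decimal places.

1. 0.78767, -37.75750
2. 88.67472, -32.82662
3. 85.59358, 31.71793
4. -0.10574, -115.99013

Point 1:
  Lat: 0 + 47/60 + 15.6/3600 = 0.787667
  N → positive
  Longitude: 37° + 45/60 + 27/3600 = 37 + 0.750000 + 0.007500 = 37.757500
  hemisphere W, so the sign is −
Point 2:
  Latitude: 88° + 40/60 + 29/3600 = 88 + 0.666667 + 0.008056 = 88.674722
  N → positive
  Lon: 32 + 49/60 + 35.83/3600 = 32.826619
  W → negative
Point 3:
  Latitude: degrees = first 2 digits = 85, minutes = 35.615; 85 + 35.615/60 = 85.593583
  N → positive
  Longitude: degrees = first 3 digits = 31, minutes = 43.0759; 31 + 43.0759/60 = 31.717932
  E ⇒ keep positive
Point 4:
  Lat: split at 2 digits → 00° and 6.3445′; 0 + 6.3445/60 = 0.105742
  S ⇒ negate
  Lon: split at 3 digits → 115° and 59.408′; 115 + 59.408/60 = 115.990133
  W ⇒ negate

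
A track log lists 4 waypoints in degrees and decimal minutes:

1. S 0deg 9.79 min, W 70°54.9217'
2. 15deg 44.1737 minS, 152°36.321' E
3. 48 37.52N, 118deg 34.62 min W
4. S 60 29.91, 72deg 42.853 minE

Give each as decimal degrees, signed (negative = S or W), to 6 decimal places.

1. -0.163167, -70.915362
2. -15.736228, 152.605350
3. 48.625333, -118.577000
4. -60.498500, 72.714217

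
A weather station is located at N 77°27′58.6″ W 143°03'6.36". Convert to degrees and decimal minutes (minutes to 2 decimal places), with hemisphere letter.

Latitude: seconds/60 = 0.97667; minutes = 27 + 0.97667 = 27.9767
λ: seconds/60 = 0.10600; minutes = 3 + 0.10600 = 3.1060

77° 27.98′ N, 143° 3.11′ W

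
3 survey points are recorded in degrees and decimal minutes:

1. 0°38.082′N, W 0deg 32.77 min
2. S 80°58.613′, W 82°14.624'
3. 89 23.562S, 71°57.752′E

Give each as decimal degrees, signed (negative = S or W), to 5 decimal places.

1. 0.63470, -0.54617
2. -80.97688, -82.24373
3. -89.39270, 71.96253

Point 1:
  Latitude: 38.082′ = 0.634700°; total 0.634700
  N → positive
  λ: 0 + 32.77/60 = 0.546167
  W → negative
Point 2:
  φ: 58.613′ = 0.976883°; total 80.976883
  S → negative
  λ: 14.624′ = 0.243733°; total 82.243733
  W ⇒ negate
Point 3:
  Latitude: 89 + 23.562/60 = 89.392700
  S ⇒ negate
  λ: 57.752′ = 0.962533°; total 71.962533
  E → positive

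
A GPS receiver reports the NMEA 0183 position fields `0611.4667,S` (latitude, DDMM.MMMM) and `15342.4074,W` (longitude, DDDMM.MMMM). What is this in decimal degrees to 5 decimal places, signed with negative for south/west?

Latitude: degrees = first 2 digits = 6, minutes = 11.4667; 6 + 11.4667/60 = 6.191112
hemisphere S, so the sign is −
Lon: split at 3 digits → 153° and 42.4074′; 153 + 42.4074/60 = 153.706790
W ⇒ negate

-6.19111, -153.70679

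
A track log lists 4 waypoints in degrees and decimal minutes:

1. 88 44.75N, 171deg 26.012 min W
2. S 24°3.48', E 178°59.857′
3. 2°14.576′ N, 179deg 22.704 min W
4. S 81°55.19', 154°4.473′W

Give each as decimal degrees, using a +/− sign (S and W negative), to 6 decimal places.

Point 1:
  Lat: 44.75′ = 0.745833°; total 88.7458333
  N → positive
  Longitude: 171 + 26.012/60 = 171.4335333
  hemisphere W, so the sign is −
Point 2:
  Latitude: 24 + 3.48/60 = 24.0580000
  hemisphere S, so the sign is −
  Longitude: 178 + 59.857/60 = 178.9976167
  E → positive
Point 3:
  Lat: 2 + 14.576/60 = 2.2429333
  N → positive
  Lon: 179 + 22.704/60 = 179.3784000
  hemisphere W, so the sign is −
Point 4:
  φ: 81 + 55.19/60 = 81.9198333
  hemisphere S, so the sign is −
  Lon: 4.473′ = 0.074550°; total 154.0745500
  W ⇒ negate

1. 88.745833, -171.433533
2. -24.058000, 178.997617
3. 2.242933, -179.378400
4. -81.919833, -154.074550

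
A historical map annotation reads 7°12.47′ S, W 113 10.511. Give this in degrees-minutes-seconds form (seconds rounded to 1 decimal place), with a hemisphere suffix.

Latitude: 12.47000′ → 12′ and 0.47000 × 60 = 28.200″
Longitude: 10.51100′ → 10′ and 0.51100 × 60 = 30.660″

7°12′28.2″ S, 113°10′30.7″ W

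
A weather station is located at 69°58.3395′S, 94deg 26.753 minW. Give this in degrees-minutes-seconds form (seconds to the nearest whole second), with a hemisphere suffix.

69°58′20″ S, 94°26′45″ W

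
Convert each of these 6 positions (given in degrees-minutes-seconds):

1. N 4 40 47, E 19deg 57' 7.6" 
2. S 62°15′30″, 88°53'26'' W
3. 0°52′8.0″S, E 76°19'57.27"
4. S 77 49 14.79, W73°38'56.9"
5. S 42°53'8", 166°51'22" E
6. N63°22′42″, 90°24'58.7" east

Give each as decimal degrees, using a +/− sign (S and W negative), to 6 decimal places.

Point 1:
  φ: 4° + 40/60 + 47/3600 = 4 + 0.666667 + 0.013056 = 4.6797222
  N ⇒ keep positive
  Longitude: 19 + 57/60 + 7.6/3600 = 19.9521111
  E ⇒ keep positive
Point 2:
  Lat: 62 + 15/60 + 30/3600 = 62.2583333
  hemisphere S, so the sign is −
  λ: 53′ + 26″ = 53.43333′; 88 + 53.43333/60 = 88.8905556
  W ⇒ negate
Point 3:
  φ: 0° + 52/60 + 8/3600 = 0 + 0.866667 + 0.002222 = 0.8688889
  S → negative
  λ: 76° + 19/60 + 57.27/3600 = 76 + 0.316667 + 0.015908 = 76.3325750
  E ⇒ keep positive
Point 4:
  φ: 49′ + 14.79″ = 49.24650′; 77 + 49.24650/60 = 77.8207750
  S → negative
  λ: 73° + 38/60 + 56.9/3600 = 73 + 0.633333 + 0.015806 = 73.6491389
  hemisphere W, so the sign is −
Point 5:
  φ: 42° + 53/60 + 8/3600 = 42 + 0.883333 + 0.002222 = 42.8855556
  S → negative
  Lon: 51′ + 22″ = 51.36667′; 166 + 51.36667/60 = 166.8561111
  E ⇒ keep positive
Point 6:
  φ: 63 + 22/60 + 42/3600 = 63.3783333
  N ⇒ keep positive
  Lon: 24′ + 58.7″ = 24.97833′; 90 + 24.97833/60 = 90.4163056
  E → positive

1. 4.679722, 19.952111
2. -62.258333, -88.890556
3. -0.868889, 76.332575
4. -77.820775, -73.649139
5. -42.885556, 166.856111
6. 63.378333, 90.416306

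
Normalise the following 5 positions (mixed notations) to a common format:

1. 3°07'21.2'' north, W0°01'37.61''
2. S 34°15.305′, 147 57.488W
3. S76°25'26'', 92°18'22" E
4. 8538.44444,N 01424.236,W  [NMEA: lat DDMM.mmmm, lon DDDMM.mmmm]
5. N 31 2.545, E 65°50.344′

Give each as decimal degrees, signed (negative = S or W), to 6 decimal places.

Point 1:
  φ: 3° + 7/60 + 21.2/3600 = 3 + 0.116667 + 0.005889 = 3.1225556
  N → positive
  Longitude: 0 + 1/60 + 37.61/3600 = 0.0271139
  hemisphere W, so the sign is −
Point 2:
  φ: 15.305′ = 0.255083°; total 34.2550833
  hemisphere S, so the sign is −
  λ: 147 + 57.488/60 = 147.9581333
  hemisphere W, so the sign is −
Point 3:
  φ: 76 + 25/60 + 26/3600 = 76.4238889
  hemisphere S, so the sign is −
  λ: 92° + 18/60 + 22/3600 = 92 + 0.300000 + 0.006111 = 92.3061111
  E ⇒ keep positive
Point 4:
  Lat: split at 2 digits → 85° and 38.44444′; 85 + 38.44444/60 = 85.6407407
  N ⇒ keep positive
  Longitude: degrees = first 3 digits = 14, minutes = 24.236; 14 + 24.236/60 = 14.4039333
  W ⇒ negate
Point 5:
  Latitude: 2.545′ = 0.042417°; total 31.0424167
  N → positive
  Lon: 50.344′ = 0.839067°; total 65.8390667
  E ⇒ keep positive

1. 3.122556, -0.027114
2. -34.255083, -147.958133
3. -76.423889, 92.306111
4. 85.640741, -14.403933
5. 31.042417, 65.839067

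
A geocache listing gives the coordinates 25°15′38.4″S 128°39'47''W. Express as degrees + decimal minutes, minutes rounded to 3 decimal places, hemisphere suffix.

25° 15.640′ S, 128° 39.783′ W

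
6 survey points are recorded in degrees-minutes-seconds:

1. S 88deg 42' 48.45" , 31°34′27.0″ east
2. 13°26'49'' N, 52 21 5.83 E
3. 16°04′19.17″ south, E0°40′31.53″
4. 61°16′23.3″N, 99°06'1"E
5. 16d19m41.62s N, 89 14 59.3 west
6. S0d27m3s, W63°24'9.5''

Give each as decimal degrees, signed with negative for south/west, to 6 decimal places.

1. -88.713458, 31.574167
2. 13.446944, 52.351619
3. -16.071992, 0.675425
4. 61.273139, 99.100278
5. 16.328228, -89.249806
6. -0.450833, -63.402639

Point 1:
  Latitude: 88 + 42/60 + 48.45/3600 = 88.7134583
  S ⇒ negate
  Lon: 31 + 34/60 + 27/3600 = 31.5741667
  E → positive
Point 2:
  φ: 13° + 26/60 + 49/3600 = 13 + 0.433333 + 0.013611 = 13.4469444
  N → positive
  Longitude: 52 + 21/60 + 5.83/3600 = 52.3516194
  E ⇒ keep positive
Point 3:
  Lat: 4′ + 19.17″ = 4.31950′; 16 + 4.31950/60 = 16.0719917
  S → negative
  Lon: 40′ + 31.53″ = 40.52550′; 0 + 40.52550/60 = 0.6754250
  E → positive
Point 4:
  φ: 16′ + 23.3″ = 16.38833′; 61 + 16.38833/60 = 61.2731389
  N ⇒ keep positive
  λ: 99 + 6/60 + 1/3600 = 99.1002778
  E → positive
Point 5:
  φ: 16 + 19/60 + 41.62/3600 = 16.3282278
  N → positive
  λ: 89 + 14/60 + 59.3/3600 = 89.2498056
  hemisphere W, so the sign is −
Point 6:
  Lat: 0° + 27/60 + 3/3600 = 0 + 0.450000 + 0.000833 = 0.4508333
  hemisphere S, so the sign is −
  Lon: 63 + 24/60 + 9.5/3600 = 63.4026389
  W ⇒ negate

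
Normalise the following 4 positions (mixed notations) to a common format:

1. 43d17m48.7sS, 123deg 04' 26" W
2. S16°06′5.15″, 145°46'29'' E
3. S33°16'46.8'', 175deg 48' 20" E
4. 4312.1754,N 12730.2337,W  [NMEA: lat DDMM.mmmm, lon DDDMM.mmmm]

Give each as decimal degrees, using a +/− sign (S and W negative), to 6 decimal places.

1. -43.296861, -123.073889
2. -16.101431, 145.774722
3. -33.279667, 175.805556
4. 43.202923, -127.503895

Point 1:
  Latitude: 43° + 17/60 + 48.7/3600 = 43 + 0.283333 + 0.013528 = 43.2968611
  S ⇒ negate
  λ: 4′ + 26″ = 4.43333′; 123 + 4.43333/60 = 123.0738889
  W → negative
Point 2:
  Latitude: 16 + 6/60 + 5.15/3600 = 16.1014306
  S → negative
  λ: 145° + 46/60 + 29/3600 = 145 + 0.766667 + 0.008056 = 145.7747222
  E → positive
Point 3:
  φ: 33° + 16/60 + 46.8/3600 = 33 + 0.266667 + 0.013000 = 33.2796667
  S ⇒ negate
  Longitude: 175° + 48/60 + 20/3600 = 175 + 0.800000 + 0.005556 = 175.8055556
  E ⇒ keep positive
Point 4:
  Latitude: split at 2 digits → 43° and 12.1754′; 43 + 12.1754/60 = 43.2029233
  N ⇒ keep positive
  λ: split at 3 digits → 127° and 30.2337′; 127 + 30.2337/60 = 127.5038950
  W ⇒ negate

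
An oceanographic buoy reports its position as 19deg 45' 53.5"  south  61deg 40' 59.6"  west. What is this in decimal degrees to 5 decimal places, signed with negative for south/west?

-19.76486, -61.68322

φ: 45′ + 53.5″ = 45.89167′; 19 + 45.89167/60 = 19.764861
S ⇒ negate
Longitude: 61° + 40/60 + 59.6/3600 = 61 + 0.666667 + 0.016556 = 61.683222
W → negative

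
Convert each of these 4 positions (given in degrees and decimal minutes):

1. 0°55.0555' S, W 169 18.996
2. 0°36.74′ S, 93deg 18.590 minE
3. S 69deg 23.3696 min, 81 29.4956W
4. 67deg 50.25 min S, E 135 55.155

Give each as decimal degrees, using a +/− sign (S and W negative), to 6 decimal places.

Point 1:
  Latitude: 0 + 55.0555/60 = 0.9175917
  S ⇒ negate
  Lon: 18.996′ = 0.316600°; total 169.3166000
  W → negative
Point 2:
  Lat: 36.74′ = 0.612333°; total 0.6123333
  hemisphere S, so the sign is −
  Lon: 18.59′ = 0.309833°; total 93.3098333
  E → positive
Point 3:
  Latitude: 23.3696′ = 0.389493°; total 69.3894933
  S ⇒ negate
  Longitude: 29.4956′ = 0.491593°; total 81.4915933
  W ⇒ negate
Point 4:
  Lat: 50.25′ = 0.837500°; total 67.8375000
  hemisphere S, so the sign is −
  λ: 55.155′ = 0.919250°; total 135.9192500
  E ⇒ keep positive

1. -0.917592, -169.316600
2. -0.612333, 93.309833
3. -69.389493, -81.491593
4. -67.837500, 135.919250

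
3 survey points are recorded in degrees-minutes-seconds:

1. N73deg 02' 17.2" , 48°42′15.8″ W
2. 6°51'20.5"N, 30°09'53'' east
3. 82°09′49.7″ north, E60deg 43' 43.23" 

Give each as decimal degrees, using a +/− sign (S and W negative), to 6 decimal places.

Point 1:
  Lat: 73 + 2/60 + 17.2/3600 = 73.0381111
  N ⇒ keep positive
  λ: 42′ + 15.8″ = 42.26333′; 48 + 42.26333/60 = 48.7043889
  W → negative
Point 2:
  Latitude: 6 + 51/60 + 20.5/3600 = 6.8556944
  N → positive
  Longitude: 30 + 9/60 + 53/3600 = 30.1647222
  E ⇒ keep positive
Point 3:
  Lat: 9′ + 49.7″ = 9.82833′; 82 + 9.82833/60 = 82.1638056
  N ⇒ keep positive
  λ: 60° + 43/60 + 43.23/3600 = 60 + 0.716667 + 0.012008 = 60.7286750
  E ⇒ keep positive

1. 73.038111, -48.704389
2. 6.855694, 30.164722
3. 82.163806, 60.728675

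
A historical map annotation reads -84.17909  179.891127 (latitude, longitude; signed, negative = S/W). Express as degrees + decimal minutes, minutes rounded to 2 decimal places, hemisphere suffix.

84° 10.75′ S, 179° 53.47′ E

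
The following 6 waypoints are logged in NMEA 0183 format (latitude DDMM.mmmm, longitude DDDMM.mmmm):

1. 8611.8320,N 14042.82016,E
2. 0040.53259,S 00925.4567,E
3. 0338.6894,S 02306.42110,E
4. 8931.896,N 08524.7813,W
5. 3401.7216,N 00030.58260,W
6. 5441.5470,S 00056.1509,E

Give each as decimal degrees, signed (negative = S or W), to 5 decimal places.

Point 1:
  Latitude: split at 2 digits → 86° and 11.832′; 86 + 11.832/60 = 86.197200
  N → positive
  Longitude: degrees = first 3 digits = 140, minutes = 42.82016; 140 + 42.82016/60 = 140.713669
  E → positive
Point 2:
  Lat: degrees = first 2 digits = 0, minutes = 40.53259; 0 + 40.53259/60 = 0.675543
  S ⇒ negate
  Longitude: split at 3 digits → 009° and 25.4567′; 9 + 25.4567/60 = 9.424278
  E ⇒ keep positive
Point 3:
  Latitude: degrees = first 2 digits = 3, minutes = 38.6894; 3 + 38.6894/60 = 3.644823
  S → negative
  λ: degrees = first 3 digits = 23, minutes = 6.4211; 23 + 6.4211/60 = 23.107018
  E ⇒ keep positive
Point 4:
  Latitude: degrees = first 2 digits = 89, minutes = 31.896; 89 + 31.896/60 = 89.531600
  N ⇒ keep positive
  λ: degrees = first 3 digits = 85, minutes = 24.7813; 85 + 24.7813/60 = 85.413022
  hemisphere W, so the sign is −
Point 5:
  Latitude: split at 2 digits → 34° and 1.7216′; 34 + 1.7216/60 = 34.028693
  N ⇒ keep positive
  Lon: degrees = first 3 digits = 0, minutes = 30.5826; 0 + 30.5826/60 = 0.509710
  hemisphere W, so the sign is −
Point 6:
  Latitude: degrees = first 2 digits = 54, minutes = 41.547; 54 + 41.547/60 = 54.692450
  S ⇒ negate
  Lon: degrees = first 3 digits = 0, minutes = 56.1509; 0 + 56.1509/60 = 0.935848
  E ⇒ keep positive

1. 86.19720, 140.71367
2. -0.67554, 9.42428
3. -3.64482, 23.10702
4. 89.53160, -85.41302
5. 34.02869, -0.50971
6. -54.69245, 0.93585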